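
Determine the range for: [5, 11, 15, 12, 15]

10

Step 1: Identify the maximum value: max = 15
Step 2: Identify the minimum value: min = 5
Step 3: Range = max - min = 15 - 5 = 10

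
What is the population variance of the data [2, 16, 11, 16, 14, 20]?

32.1389

Step 1: Compute the mean: (2 + 16 + 11 + 16 + 14 + 20) / 6 = 13.1667
Step 2: Compute squared deviations from the mean:
  (2 - 13.1667)^2 = 124.6944
  (16 - 13.1667)^2 = 8.0278
  (11 - 13.1667)^2 = 4.6944
  (16 - 13.1667)^2 = 8.0278
  (14 - 13.1667)^2 = 0.6944
  (20 - 13.1667)^2 = 46.6944
Step 3: Sum of squared deviations = 192.8333
Step 4: Population variance = 192.8333 / 6 = 32.1389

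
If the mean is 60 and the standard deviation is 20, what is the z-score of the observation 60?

0

Step 1: Recall the z-score formula: z = (x - mu) / sigma
Step 2: Substitute values: z = (60 - 60) / 20
Step 3: z = 0 / 20 = 0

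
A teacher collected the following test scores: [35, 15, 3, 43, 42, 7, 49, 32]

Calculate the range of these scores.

46

Step 1: Identify the maximum value: max = 49
Step 2: Identify the minimum value: min = 3
Step 3: Range = max - min = 49 - 3 = 46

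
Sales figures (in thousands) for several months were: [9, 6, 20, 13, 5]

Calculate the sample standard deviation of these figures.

6.1074

Step 1: Compute the mean: 10.6
Step 2: Sum of squared deviations from the mean: 149.2
Step 3: Sample variance = 149.2 / 4 = 37.3
Step 4: Standard deviation = sqrt(37.3) = 6.1074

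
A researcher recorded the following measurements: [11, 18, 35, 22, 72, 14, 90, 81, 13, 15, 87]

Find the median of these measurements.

22

Step 1: Sort the data in ascending order: [11, 13, 14, 15, 18, 22, 35, 72, 81, 87, 90]
Step 2: The number of values is n = 11.
Step 3: Since n is odd, the median is the middle value at position 6: 22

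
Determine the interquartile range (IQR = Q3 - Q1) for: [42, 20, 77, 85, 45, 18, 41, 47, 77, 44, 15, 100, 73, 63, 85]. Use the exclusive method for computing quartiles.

36

Step 1: Sort the data: [15, 18, 20, 41, 42, 44, 45, 47, 63, 73, 77, 77, 85, 85, 100]
Step 2: n = 15
Step 3: Using the exclusive quartile method:
  Q1 = 41
  Q2 (median) = 47
  Q3 = 77
  IQR = Q3 - Q1 = 77 - 41 = 36
Step 4: IQR = 36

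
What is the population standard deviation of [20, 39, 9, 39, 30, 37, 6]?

13.09

Step 1: Compute the mean: 25.7143
Step 2: Sum of squared deviations from the mean: 1199.4286
Step 3: Population variance = 1199.4286 / 7 = 171.3469
Step 4: Standard deviation = sqrt(171.3469) = 13.09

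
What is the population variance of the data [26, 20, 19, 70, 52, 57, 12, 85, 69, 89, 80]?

751.3223

Step 1: Compute the mean: (26 + 20 + 19 + 70 + 52 + 57 + 12 + 85 + 69 + 89 + 80) / 11 = 52.6364
Step 2: Compute squared deviations from the mean:
  (26 - 52.6364)^2 = 709.4959
  (20 - 52.6364)^2 = 1065.1322
  (19 - 52.6364)^2 = 1131.405
  (70 - 52.6364)^2 = 301.4959
  (52 - 52.6364)^2 = 0.405
  (57 - 52.6364)^2 = 19.0413
  (12 - 52.6364)^2 = 1651.314
  (85 - 52.6364)^2 = 1047.405
  (69 - 52.6364)^2 = 267.7686
  (89 - 52.6364)^2 = 1322.314
  (80 - 52.6364)^2 = 748.7686
Step 3: Sum of squared deviations = 8264.5455
Step 4: Population variance = 8264.5455 / 11 = 751.3223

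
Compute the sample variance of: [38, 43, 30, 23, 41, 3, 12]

233.1429

Step 1: Compute the mean: (38 + 43 + 30 + 23 + 41 + 3 + 12) / 7 = 27.1429
Step 2: Compute squared deviations from the mean:
  (38 - 27.1429)^2 = 117.8776
  (43 - 27.1429)^2 = 251.449
  (30 - 27.1429)^2 = 8.1633
  (23 - 27.1429)^2 = 17.1633
  (41 - 27.1429)^2 = 192.0204
  (3 - 27.1429)^2 = 582.8776
  (12 - 27.1429)^2 = 229.3061
Step 3: Sum of squared deviations = 1398.8571
Step 4: Sample variance = 1398.8571 / 6 = 233.1429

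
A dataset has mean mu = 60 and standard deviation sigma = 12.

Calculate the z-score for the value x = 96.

3

Step 1: Recall the z-score formula: z = (x - mu) / sigma
Step 2: Substitute values: z = (96 - 60) / 12
Step 3: z = 36 / 12 = 3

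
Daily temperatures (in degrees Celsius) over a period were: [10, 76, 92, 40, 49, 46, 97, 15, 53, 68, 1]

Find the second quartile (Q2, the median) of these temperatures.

49

Step 1: Sort the data: [1, 10, 15, 40, 46, 49, 53, 68, 76, 92, 97]
Step 2: n = 11
Step 3: Q2 is the median. Since n is odd, it is the middle value at position 6: 49
Step 4: Q2 = 49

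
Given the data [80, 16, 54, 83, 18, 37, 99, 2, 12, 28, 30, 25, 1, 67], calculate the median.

29

Step 1: Sort the data in ascending order: [1, 2, 12, 16, 18, 25, 28, 30, 37, 54, 67, 80, 83, 99]
Step 2: The number of values is n = 14.
Step 3: Since n is even, the median is the average of positions 7 and 8:
  Median = (28 + 30) / 2 = 29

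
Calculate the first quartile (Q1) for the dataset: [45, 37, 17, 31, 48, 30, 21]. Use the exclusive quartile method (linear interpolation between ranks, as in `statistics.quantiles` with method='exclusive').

21

Step 1: Sort the data: [17, 21, 30, 31, 37, 45, 48]
Step 2: n = 7
Step 3: Using the exclusive quartile method:
  Q1 = 21
  Q2 (median) = 31
  Q3 = 45
  IQR = Q3 - Q1 = 45 - 21 = 24
Step 4: Q1 = 21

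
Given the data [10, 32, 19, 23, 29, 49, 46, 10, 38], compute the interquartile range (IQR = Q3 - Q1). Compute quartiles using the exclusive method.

27.5

Step 1: Sort the data: [10, 10, 19, 23, 29, 32, 38, 46, 49]
Step 2: n = 9
Step 3: Using the exclusive quartile method:
  Q1 = 14.5
  Q2 (median) = 29
  Q3 = 42
  IQR = Q3 - Q1 = 42 - 14.5 = 27.5
Step 4: IQR = 27.5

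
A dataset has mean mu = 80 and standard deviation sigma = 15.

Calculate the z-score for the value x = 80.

0

Step 1: Recall the z-score formula: z = (x - mu) / sigma
Step 2: Substitute values: z = (80 - 80) / 15
Step 3: z = 0 / 15 = 0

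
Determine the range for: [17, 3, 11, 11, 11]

14

Step 1: Identify the maximum value: max = 17
Step 2: Identify the minimum value: min = 3
Step 3: Range = max - min = 17 - 3 = 14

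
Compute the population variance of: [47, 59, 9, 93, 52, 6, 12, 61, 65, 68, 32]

709.6033

Step 1: Compute the mean: (47 + 59 + 9 + 93 + 52 + 6 + 12 + 61 + 65 + 68 + 32) / 11 = 45.8182
Step 2: Compute squared deviations from the mean:
  (47 - 45.8182)^2 = 1.3967
  (59 - 45.8182)^2 = 173.7603
  (9 - 45.8182)^2 = 1355.5785
  (93 - 45.8182)^2 = 2226.124
  (52 - 45.8182)^2 = 38.2149
  (6 - 45.8182)^2 = 1585.4876
  (12 - 45.8182)^2 = 1143.6694
  (61 - 45.8182)^2 = 230.4876
  (65 - 45.8182)^2 = 367.9421
  (68 - 45.8182)^2 = 492.0331
  (32 - 45.8182)^2 = 190.9421
Step 3: Sum of squared deviations = 7805.6364
Step 4: Population variance = 7805.6364 / 11 = 709.6033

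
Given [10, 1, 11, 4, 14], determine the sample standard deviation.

5.3385

Step 1: Compute the mean: 8
Step 2: Sum of squared deviations from the mean: 114
Step 3: Sample variance = 114 / 4 = 28.5
Step 4: Standard deviation = sqrt(28.5) = 5.3385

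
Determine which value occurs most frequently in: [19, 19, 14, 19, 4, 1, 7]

19

Step 1: Count the frequency of each value:
  1: appears 1 time(s)
  4: appears 1 time(s)
  7: appears 1 time(s)
  14: appears 1 time(s)
  19: appears 3 time(s)
Step 2: The value 19 appears most frequently (3 times).
Step 3: Mode = 19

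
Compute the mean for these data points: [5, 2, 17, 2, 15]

8.2

Step 1: Sum all values: 5 + 2 + 17 + 2 + 15 = 41
Step 2: Count the number of values: n = 5
Step 3: Mean = sum / n = 41 / 5 = 8.2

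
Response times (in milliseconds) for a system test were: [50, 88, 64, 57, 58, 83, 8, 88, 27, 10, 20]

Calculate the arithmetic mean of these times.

50.2727

Step 1: Sum all values: 50 + 88 + 64 + 57 + 58 + 83 + 8 + 88 + 27 + 10 + 20 = 553
Step 2: Count the number of values: n = 11
Step 3: Mean = sum / n = 553 / 11 = 50.2727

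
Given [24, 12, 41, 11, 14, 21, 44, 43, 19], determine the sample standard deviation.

13.5933

Step 1: Compute the mean: 25.4444
Step 2: Sum of squared deviations from the mean: 1478.2222
Step 3: Sample variance = 1478.2222 / 8 = 184.7778
Step 4: Standard deviation = sqrt(184.7778) = 13.5933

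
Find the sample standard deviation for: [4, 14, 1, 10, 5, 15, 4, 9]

5.0639

Step 1: Compute the mean: 7.75
Step 2: Sum of squared deviations from the mean: 179.5
Step 3: Sample variance = 179.5 / 7 = 25.6429
Step 4: Standard deviation = sqrt(25.6429) = 5.0639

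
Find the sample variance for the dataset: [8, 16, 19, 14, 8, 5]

29.8667

Step 1: Compute the mean: (8 + 16 + 19 + 14 + 8 + 5) / 6 = 11.6667
Step 2: Compute squared deviations from the mean:
  (8 - 11.6667)^2 = 13.4444
  (16 - 11.6667)^2 = 18.7778
  (19 - 11.6667)^2 = 53.7778
  (14 - 11.6667)^2 = 5.4444
  (8 - 11.6667)^2 = 13.4444
  (5 - 11.6667)^2 = 44.4444
Step 3: Sum of squared deviations = 149.3333
Step 4: Sample variance = 149.3333 / 5 = 29.8667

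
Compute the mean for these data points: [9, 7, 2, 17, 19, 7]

10.1667

Step 1: Sum all values: 9 + 7 + 2 + 17 + 19 + 7 = 61
Step 2: Count the number of values: n = 6
Step 3: Mean = sum / n = 61 / 6 = 10.1667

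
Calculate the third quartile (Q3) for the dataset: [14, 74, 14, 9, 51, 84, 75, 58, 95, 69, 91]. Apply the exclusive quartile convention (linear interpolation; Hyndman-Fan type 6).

84

Step 1: Sort the data: [9, 14, 14, 51, 58, 69, 74, 75, 84, 91, 95]
Step 2: n = 11
Step 3: Using the exclusive quartile method:
  Q1 = 14
  Q2 (median) = 69
  Q3 = 84
  IQR = Q3 - Q1 = 84 - 14 = 70
Step 4: Q3 = 84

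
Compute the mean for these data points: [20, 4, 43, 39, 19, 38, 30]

27.5714

Step 1: Sum all values: 20 + 4 + 43 + 39 + 19 + 38 + 30 = 193
Step 2: Count the number of values: n = 7
Step 3: Mean = sum / n = 193 / 7 = 27.5714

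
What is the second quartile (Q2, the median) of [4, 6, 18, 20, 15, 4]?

10.5

Step 1: Sort the data: [4, 4, 6, 15, 18, 20]
Step 2: n = 6
Step 3: Q2 is the median. Since n is even, it is the average of the values at positions 3 and 4:
  Q2 = (6 + 15) / 2 = 10.5
Step 4: Q2 = 10.5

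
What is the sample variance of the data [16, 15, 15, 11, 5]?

20.8

Step 1: Compute the mean: (16 + 15 + 15 + 11 + 5) / 5 = 12.4
Step 2: Compute squared deviations from the mean:
  (16 - 12.4)^2 = 12.96
  (15 - 12.4)^2 = 6.76
  (15 - 12.4)^2 = 6.76
  (11 - 12.4)^2 = 1.96
  (5 - 12.4)^2 = 54.76
Step 3: Sum of squared deviations = 83.2
Step 4: Sample variance = 83.2 / 4 = 20.8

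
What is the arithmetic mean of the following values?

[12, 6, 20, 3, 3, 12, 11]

9.5714

Step 1: Sum all values: 12 + 6 + 20 + 3 + 3 + 12 + 11 = 67
Step 2: Count the number of values: n = 7
Step 3: Mean = sum / n = 67 / 7 = 9.5714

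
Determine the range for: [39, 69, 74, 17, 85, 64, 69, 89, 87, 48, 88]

72

Step 1: Identify the maximum value: max = 89
Step 2: Identify the minimum value: min = 17
Step 3: Range = max - min = 89 - 17 = 72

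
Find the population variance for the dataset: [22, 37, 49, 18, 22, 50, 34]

146.9796

Step 1: Compute the mean: (22 + 37 + 49 + 18 + 22 + 50 + 34) / 7 = 33.1429
Step 2: Compute squared deviations from the mean:
  (22 - 33.1429)^2 = 124.1633
  (37 - 33.1429)^2 = 14.8776
  (49 - 33.1429)^2 = 251.449
  (18 - 33.1429)^2 = 229.3061
  (22 - 33.1429)^2 = 124.1633
  (50 - 33.1429)^2 = 284.1633
  (34 - 33.1429)^2 = 0.7347
Step 3: Sum of squared deviations = 1028.8571
Step 4: Population variance = 1028.8571 / 7 = 146.9796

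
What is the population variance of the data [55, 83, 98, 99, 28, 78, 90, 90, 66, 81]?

432.16

Step 1: Compute the mean: (55 + 83 + 98 + 99 + 28 + 78 + 90 + 90 + 66 + 81) / 10 = 76.8
Step 2: Compute squared deviations from the mean:
  (55 - 76.8)^2 = 475.24
  (83 - 76.8)^2 = 38.44
  (98 - 76.8)^2 = 449.44
  (99 - 76.8)^2 = 492.84
  (28 - 76.8)^2 = 2381.44
  (78 - 76.8)^2 = 1.44
  (90 - 76.8)^2 = 174.24
  (90 - 76.8)^2 = 174.24
  (66 - 76.8)^2 = 116.64
  (81 - 76.8)^2 = 17.64
Step 3: Sum of squared deviations = 4321.6
Step 4: Population variance = 4321.6 / 10 = 432.16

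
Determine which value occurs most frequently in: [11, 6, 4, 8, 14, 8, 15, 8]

8

Step 1: Count the frequency of each value:
  4: appears 1 time(s)
  6: appears 1 time(s)
  8: appears 3 time(s)
  11: appears 1 time(s)
  14: appears 1 time(s)
  15: appears 1 time(s)
Step 2: The value 8 appears most frequently (3 times).
Step 3: Mode = 8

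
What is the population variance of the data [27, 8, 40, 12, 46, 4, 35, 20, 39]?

209.5556

Step 1: Compute the mean: (27 + 8 + 40 + 12 + 46 + 4 + 35 + 20 + 39) / 9 = 25.6667
Step 2: Compute squared deviations from the mean:
  (27 - 25.6667)^2 = 1.7778
  (8 - 25.6667)^2 = 312.1111
  (40 - 25.6667)^2 = 205.4444
  (12 - 25.6667)^2 = 186.7778
  (46 - 25.6667)^2 = 413.4444
  (4 - 25.6667)^2 = 469.4444
  (35 - 25.6667)^2 = 87.1111
  (20 - 25.6667)^2 = 32.1111
  (39 - 25.6667)^2 = 177.7778
Step 3: Sum of squared deviations = 1886
Step 4: Population variance = 1886 / 9 = 209.5556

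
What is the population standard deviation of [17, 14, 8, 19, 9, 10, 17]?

4.1008

Step 1: Compute the mean: 13.4286
Step 2: Sum of squared deviations from the mean: 117.7143
Step 3: Population variance = 117.7143 / 7 = 16.8163
Step 4: Standard deviation = sqrt(16.8163) = 4.1008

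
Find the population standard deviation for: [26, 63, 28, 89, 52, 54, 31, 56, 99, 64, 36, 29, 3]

25.6893

Step 1: Compute the mean: 48.4615
Step 2: Sum of squared deviations from the mean: 8579.2308
Step 3: Population variance = 8579.2308 / 13 = 659.9408
Step 4: Standard deviation = sqrt(659.9408) = 25.6893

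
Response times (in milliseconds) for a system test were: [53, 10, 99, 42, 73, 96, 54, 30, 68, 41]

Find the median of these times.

53.5

Step 1: Sort the data in ascending order: [10, 30, 41, 42, 53, 54, 68, 73, 96, 99]
Step 2: The number of values is n = 10.
Step 3: Since n is even, the median is the average of positions 5 and 6:
  Median = (53 + 54) / 2 = 53.5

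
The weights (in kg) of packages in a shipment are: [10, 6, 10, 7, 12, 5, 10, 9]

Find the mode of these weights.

10

Step 1: Count the frequency of each value:
  5: appears 1 time(s)
  6: appears 1 time(s)
  7: appears 1 time(s)
  9: appears 1 time(s)
  10: appears 3 time(s)
  12: appears 1 time(s)
Step 2: The value 10 appears most frequently (3 times).
Step 3: Mode = 10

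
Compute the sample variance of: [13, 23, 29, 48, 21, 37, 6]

202.2381

Step 1: Compute the mean: (13 + 23 + 29 + 48 + 21 + 37 + 6) / 7 = 25.2857
Step 2: Compute squared deviations from the mean:
  (13 - 25.2857)^2 = 150.9388
  (23 - 25.2857)^2 = 5.2245
  (29 - 25.2857)^2 = 13.7959
  (48 - 25.2857)^2 = 515.9388
  (21 - 25.2857)^2 = 18.3673
  (37 - 25.2857)^2 = 137.2245
  (6 - 25.2857)^2 = 371.9388
Step 3: Sum of squared deviations = 1213.4286
Step 4: Sample variance = 1213.4286 / 6 = 202.2381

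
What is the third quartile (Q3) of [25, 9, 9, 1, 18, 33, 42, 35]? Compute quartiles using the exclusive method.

34.5

Step 1: Sort the data: [1, 9, 9, 18, 25, 33, 35, 42]
Step 2: n = 8
Step 3: Using the exclusive quartile method:
  Q1 = 9
  Q2 (median) = 21.5
  Q3 = 34.5
  IQR = Q3 - Q1 = 34.5 - 9 = 25.5
Step 4: Q3 = 34.5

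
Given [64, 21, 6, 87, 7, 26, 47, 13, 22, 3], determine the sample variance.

775.1556

Step 1: Compute the mean: (64 + 21 + 6 + 87 + 7 + 26 + 47 + 13 + 22 + 3) / 10 = 29.6
Step 2: Compute squared deviations from the mean:
  (64 - 29.6)^2 = 1183.36
  (21 - 29.6)^2 = 73.96
  (6 - 29.6)^2 = 556.96
  (87 - 29.6)^2 = 3294.76
  (7 - 29.6)^2 = 510.76
  (26 - 29.6)^2 = 12.96
  (47 - 29.6)^2 = 302.76
  (13 - 29.6)^2 = 275.56
  (22 - 29.6)^2 = 57.76
  (3 - 29.6)^2 = 707.56
Step 3: Sum of squared deviations = 6976.4
Step 4: Sample variance = 6976.4 / 9 = 775.1556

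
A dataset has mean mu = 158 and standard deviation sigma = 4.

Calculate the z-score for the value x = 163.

1.25

Step 1: Recall the z-score formula: z = (x - mu) / sigma
Step 2: Substitute values: z = (163 - 158) / 4
Step 3: z = 5 / 4 = 1.25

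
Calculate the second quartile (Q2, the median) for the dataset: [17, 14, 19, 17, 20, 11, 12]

17

Step 1: Sort the data: [11, 12, 14, 17, 17, 19, 20]
Step 2: n = 7
Step 3: Q2 is the median. Since n is odd, it is the middle value at position 4: 17
Step 4: Q2 = 17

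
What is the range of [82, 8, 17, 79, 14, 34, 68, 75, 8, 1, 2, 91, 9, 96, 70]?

95

Step 1: Identify the maximum value: max = 96
Step 2: Identify the minimum value: min = 1
Step 3: Range = max - min = 96 - 1 = 95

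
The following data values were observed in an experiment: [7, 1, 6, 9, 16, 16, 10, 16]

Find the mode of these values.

16

Step 1: Count the frequency of each value:
  1: appears 1 time(s)
  6: appears 1 time(s)
  7: appears 1 time(s)
  9: appears 1 time(s)
  10: appears 1 time(s)
  16: appears 3 time(s)
Step 2: The value 16 appears most frequently (3 times).
Step 3: Mode = 16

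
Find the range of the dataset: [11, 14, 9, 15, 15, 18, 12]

9

Step 1: Identify the maximum value: max = 18
Step 2: Identify the minimum value: min = 9
Step 3: Range = max - min = 18 - 9 = 9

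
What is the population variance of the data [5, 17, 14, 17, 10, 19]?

23.2222

Step 1: Compute the mean: (5 + 17 + 14 + 17 + 10 + 19) / 6 = 13.6667
Step 2: Compute squared deviations from the mean:
  (5 - 13.6667)^2 = 75.1111
  (17 - 13.6667)^2 = 11.1111
  (14 - 13.6667)^2 = 0.1111
  (17 - 13.6667)^2 = 11.1111
  (10 - 13.6667)^2 = 13.4444
  (19 - 13.6667)^2 = 28.4444
Step 3: Sum of squared deviations = 139.3333
Step 4: Population variance = 139.3333 / 6 = 23.2222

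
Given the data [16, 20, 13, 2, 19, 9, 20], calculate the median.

16

Step 1: Sort the data in ascending order: [2, 9, 13, 16, 19, 20, 20]
Step 2: The number of values is n = 7.
Step 3: Since n is odd, the median is the middle value at position 4: 16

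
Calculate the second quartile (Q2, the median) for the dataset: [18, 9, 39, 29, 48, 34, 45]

34

Step 1: Sort the data: [9, 18, 29, 34, 39, 45, 48]
Step 2: n = 7
Step 3: Q2 is the median. Since n is odd, it is the middle value at position 4: 34
Step 4: Q2 = 34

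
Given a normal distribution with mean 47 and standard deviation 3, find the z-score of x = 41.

-2

Step 1: Recall the z-score formula: z = (x - mu) / sigma
Step 2: Substitute values: z = (41 - 47) / 3
Step 3: z = -6 / 3 = -2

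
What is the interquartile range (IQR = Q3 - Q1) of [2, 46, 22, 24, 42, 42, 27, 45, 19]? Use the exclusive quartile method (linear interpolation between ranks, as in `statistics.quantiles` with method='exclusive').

23

Step 1: Sort the data: [2, 19, 22, 24, 27, 42, 42, 45, 46]
Step 2: n = 9
Step 3: Using the exclusive quartile method:
  Q1 = 20.5
  Q2 (median) = 27
  Q3 = 43.5
  IQR = Q3 - Q1 = 43.5 - 20.5 = 23
Step 4: IQR = 23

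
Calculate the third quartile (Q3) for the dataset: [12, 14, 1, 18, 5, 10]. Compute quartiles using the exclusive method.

15

Step 1: Sort the data: [1, 5, 10, 12, 14, 18]
Step 2: n = 6
Step 3: Using the exclusive quartile method:
  Q1 = 4
  Q2 (median) = 11
  Q3 = 15
  IQR = Q3 - Q1 = 15 - 4 = 11
Step 4: Q3 = 15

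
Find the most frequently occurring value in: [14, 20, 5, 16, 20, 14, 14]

14

Step 1: Count the frequency of each value:
  5: appears 1 time(s)
  14: appears 3 time(s)
  16: appears 1 time(s)
  20: appears 2 time(s)
Step 2: The value 14 appears most frequently (3 times).
Step 3: Mode = 14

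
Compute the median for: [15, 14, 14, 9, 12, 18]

14

Step 1: Sort the data in ascending order: [9, 12, 14, 14, 15, 18]
Step 2: The number of values is n = 6.
Step 3: Since n is even, the median is the average of positions 3 and 4:
  Median = (14 + 14) / 2 = 14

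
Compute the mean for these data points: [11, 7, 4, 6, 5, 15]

8

Step 1: Sum all values: 11 + 7 + 4 + 6 + 5 + 15 = 48
Step 2: Count the number of values: n = 6
Step 3: Mean = sum / n = 48 / 6 = 8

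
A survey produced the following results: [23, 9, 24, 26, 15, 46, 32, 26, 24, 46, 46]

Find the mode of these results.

46

Step 1: Count the frequency of each value:
  9: appears 1 time(s)
  15: appears 1 time(s)
  23: appears 1 time(s)
  24: appears 2 time(s)
  26: appears 2 time(s)
  32: appears 1 time(s)
  46: appears 3 time(s)
Step 2: The value 46 appears most frequently (3 times).
Step 3: Mode = 46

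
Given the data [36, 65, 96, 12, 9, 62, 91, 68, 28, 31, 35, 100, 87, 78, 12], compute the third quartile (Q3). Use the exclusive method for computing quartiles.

87

Step 1: Sort the data: [9, 12, 12, 28, 31, 35, 36, 62, 65, 68, 78, 87, 91, 96, 100]
Step 2: n = 15
Step 3: Using the exclusive quartile method:
  Q1 = 28
  Q2 (median) = 62
  Q3 = 87
  IQR = Q3 - Q1 = 87 - 28 = 59
Step 4: Q3 = 87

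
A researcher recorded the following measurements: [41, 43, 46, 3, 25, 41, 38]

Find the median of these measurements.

41

Step 1: Sort the data in ascending order: [3, 25, 38, 41, 41, 43, 46]
Step 2: The number of values is n = 7.
Step 3: Since n is odd, the median is the middle value at position 4: 41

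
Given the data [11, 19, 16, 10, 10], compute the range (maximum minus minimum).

9

Step 1: Identify the maximum value: max = 19
Step 2: Identify the minimum value: min = 10
Step 3: Range = max - min = 19 - 10 = 9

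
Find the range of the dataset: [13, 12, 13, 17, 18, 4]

14

Step 1: Identify the maximum value: max = 18
Step 2: Identify the minimum value: min = 4
Step 3: Range = max - min = 18 - 4 = 14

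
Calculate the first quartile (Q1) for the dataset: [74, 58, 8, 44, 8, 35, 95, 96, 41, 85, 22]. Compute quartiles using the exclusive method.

22

Step 1: Sort the data: [8, 8, 22, 35, 41, 44, 58, 74, 85, 95, 96]
Step 2: n = 11
Step 3: Using the exclusive quartile method:
  Q1 = 22
  Q2 (median) = 44
  Q3 = 85
  IQR = Q3 - Q1 = 85 - 22 = 63
Step 4: Q1 = 22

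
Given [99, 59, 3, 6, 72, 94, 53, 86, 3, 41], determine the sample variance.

1401.8222

Step 1: Compute the mean: (99 + 59 + 3 + 6 + 72 + 94 + 53 + 86 + 3 + 41) / 10 = 51.6
Step 2: Compute squared deviations from the mean:
  (99 - 51.6)^2 = 2246.76
  (59 - 51.6)^2 = 54.76
  (3 - 51.6)^2 = 2361.96
  (6 - 51.6)^2 = 2079.36
  (72 - 51.6)^2 = 416.16
  (94 - 51.6)^2 = 1797.76
  (53 - 51.6)^2 = 1.96
  (86 - 51.6)^2 = 1183.36
  (3 - 51.6)^2 = 2361.96
  (41 - 51.6)^2 = 112.36
Step 3: Sum of squared deviations = 12616.4
Step 4: Sample variance = 12616.4 / 9 = 1401.8222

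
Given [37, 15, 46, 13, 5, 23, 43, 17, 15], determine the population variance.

189.7284

Step 1: Compute the mean: (37 + 15 + 46 + 13 + 5 + 23 + 43 + 17 + 15) / 9 = 23.7778
Step 2: Compute squared deviations from the mean:
  (37 - 23.7778)^2 = 174.8272
  (15 - 23.7778)^2 = 77.0494
  (46 - 23.7778)^2 = 493.8272
  (13 - 23.7778)^2 = 116.1605
  (5 - 23.7778)^2 = 352.6049
  (23 - 23.7778)^2 = 0.6049
  (43 - 23.7778)^2 = 369.4938
  (17 - 23.7778)^2 = 45.9383
  (15 - 23.7778)^2 = 77.0494
Step 3: Sum of squared deviations = 1707.5556
Step 4: Population variance = 1707.5556 / 9 = 189.7284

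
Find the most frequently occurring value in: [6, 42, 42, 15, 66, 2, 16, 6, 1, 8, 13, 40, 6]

6

Step 1: Count the frequency of each value:
  1: appears 1 time(s)
  2: appears 1 time(s)
  6: appears 3 time(s)
  8: appears 1 time(s)
  13: appears 1 time(s)
  15: appears 1 time(s)
  16: appears 1 time(s)
  40: appears 1 time(s)
  42: appears 2 time(s)
  66: appears 1 time(s)
Step 2: The value 6 appears most frequently (3 times).
Step 3: Mode = 6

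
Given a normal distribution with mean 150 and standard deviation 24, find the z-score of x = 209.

2.4583

Step 1: Recall the z-score formula: z = (x - mu) / sigma
Step 2: Substitute values: z = (209 - 150) / 24
Step 3: z = 59 / 24 = 2.4583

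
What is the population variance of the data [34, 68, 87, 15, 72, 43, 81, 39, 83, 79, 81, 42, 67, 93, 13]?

654.0267

Step 1: Compute the mean: (34 + 68 + 87 + 15 + 72 + 43 + 81 + 39 + 83 + 79 + 81 + 42 + 67 + 93 + 13) / 15 = 59.8
Step 2: Compute squared deviations from the mean:
  (34 - 59.8)^2 = 665.64
  (68 - 59.8)^2 = 67.24
  (87 - 59.8)^2 = 739.84
  (15 - 59.8)^2 = 2007.04
  (72 - 59.8)^2 = 148.84
  (43 - 59.8)^2 = 282.24
  (81 - 59.8)^2 = 449.44
  (39 - 59.8)^2 = 432.64
  (83 - 59.8)^2 = 538.24
  (79 - 59.8)^2 = 368.64
  (81 - 59.8)^2 = 449.44
  (42 - 59.8)^2 = 316.84
  (67 - 59.8)^2 = 51.84
  (93 - 59.8)^2 = 1102.24
  (13 - 59.8)^2 = 2190.24
Step 3: Sum of squared deviations = 9810.4
Step 4: Population variance = 9810.4 / 15 = 654.0267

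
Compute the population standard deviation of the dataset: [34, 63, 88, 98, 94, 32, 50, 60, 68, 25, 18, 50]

25.7757

Step 1: Compute the mean: 56.6667
Step 2: Sum of squared deviations from the mean: 7972.6667
Step 3: Population variance = 7972.6667 / 12 = 664.3889
Step 4: Standard deviation = sqrt(664.3889) = 25.7757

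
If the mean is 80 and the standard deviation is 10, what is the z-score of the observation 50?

-3

Step 1: Recall the z-score formula: z = (x - mu) / sigma
Step 2: Substitute values: z = (50 - 80) / 10
Step 3: z = -30 / 10 = -3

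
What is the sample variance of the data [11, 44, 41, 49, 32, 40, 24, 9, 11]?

246.5

Step 1: Compute the mean: (11 + 44 + 41 + 49 + 32 + 40 + 24 + 9 + 11) / 9 = 29
Step 2: Compute squared deviations from the mean:
  (11 - 29)^2 = 324
  (44 - 29)^2 = 225
  (41 - 29)^2 = 144
  (49 - 29)^2 = 400
  (32 - 29)^2 = 9
  (40 - 29)^2 = 121
  (24 - 29)^2 = 25
  (9 - 29)^2 = 400
  (11 - 29)^2 = 324
Step 3: Sum of squared deviations = 1972
Step 4: Sample variance = 1972 / 8 = 246.5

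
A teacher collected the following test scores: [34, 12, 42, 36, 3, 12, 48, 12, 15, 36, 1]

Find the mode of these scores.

12

Step 1: Count the frequency of each value:
  1: appears 1 time(s)
  3: appears 1 time(s)
  12: appears 3 time(s)
  15: appears 1 time(s)
  34: appears 1 time(s)
  36: appears 2 time(s)
  42: appears 1 time(s)
  48: appears 1 time(s)
Step 2: The value 12 appears most frequently (3 times).
Step 3: Mode = 12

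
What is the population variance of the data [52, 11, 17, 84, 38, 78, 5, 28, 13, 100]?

1052.84

Step 1: Compute the mean: (52 + 11 + 17 + 84 + 38 + 78 + 5 + 28 + 13 + 100) / 10 = 42.6
Step 2: Compute squared deviations from the mean:
  (52 - 42.6)^2 = 88.36
  (11 - 42.6)^2 = 998.56
  (17 - 42.6)^2 = 655.36
  (84 - 42.6)^2 = 1713.96
  (38 - 42.6)^2 = 21.16
  (78 - 42.6)^2 = 1253.16
  (5 - 42.6)^2 = 1413.76
  (28 - 42.6)^2 = 213.16
  (13 - 42.6)^2 = 876.16
  (100 - 42.6)^2 = 3294.76
Step 3: Sum of squared deviations = 10528.4
Step 4: Population variance = 10528.4 / 10 = 1052.84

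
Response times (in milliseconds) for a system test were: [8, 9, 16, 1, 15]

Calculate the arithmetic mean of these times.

9.8

Step 1: Sum all values: 8 + 9 + 16 + 1 + 15 = 49
Step 2: Count the number of values: n = 5
Step 3: Mean = sum / n = 49 / 5 = 9.8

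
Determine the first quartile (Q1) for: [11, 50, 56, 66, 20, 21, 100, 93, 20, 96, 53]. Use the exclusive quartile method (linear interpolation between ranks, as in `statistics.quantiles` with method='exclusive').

20

Step 1: Sort the data: [11, 20, 20, 21, 50, 53, 56, 66, 93, 96, 100]
Step 2: n = 11
Step 3: Using the exclusive quartile method:
  Q1 = 20
  Q2 (median) = 53
  Q3 = 93
  IQR = Q3 - Q1 = 93 - 20 = 73
Step 4: Q1 = 20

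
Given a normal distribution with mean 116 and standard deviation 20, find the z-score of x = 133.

0.85

Step 1: Recall the z-score formula: z = (x - mu) / sigma
Step 2: Substitute values: z = (133 - 116) / 20
Step 3: z = 17 / 20 = 0.85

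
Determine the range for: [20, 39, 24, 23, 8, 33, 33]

31

Step 1: Identify the maximum value: max = 39
Step 2: Identify the minimum value: min = 8
Step 3: Range = max - min = 39 - 8 = 31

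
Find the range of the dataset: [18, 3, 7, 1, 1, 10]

17

Step 1: Identify the maximum value: max = 18
Step 2: Identify the minimum value: min = 1
Step 3: Range = max - min = 18 - 1 = 17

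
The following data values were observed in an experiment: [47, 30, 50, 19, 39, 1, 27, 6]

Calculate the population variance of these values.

282.7344

Step 1: Compute the mean: (47 + 30 + 50 + 19 + 39 + 1 + 27 + 6) / 8 = 27.375
Step 2: Compute squared deviations from the mean:
  (47 - 27.375)^2 = 385.1406
  (30 - 27.375)^2 = 6.8906
  (50 - 27.375)^2 = 511.8906
  (19 - 27.375)^2 = 70.1406
  (39 - 27.375)^2 = 135.1406
  (1 - 27.375)^2 = 695.6406
  (27 - 27.375)^2 = 0.1406
  (6 - 27.375)^2 = 456.8906
Step 3: Sum of squared deviations = 2261.875
Step 4: Population variance = 2261.875 / 8 = 282.7344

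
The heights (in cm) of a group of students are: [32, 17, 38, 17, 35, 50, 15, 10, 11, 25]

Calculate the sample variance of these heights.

176.8889

Step 1: Compute the mean: (32 + 17 + 38 + 17 + 35 + 50 + 15 + 10 + 11 + 25) / 10 = 25
Step 2: Compute squared deviations from the mean:
  (32 - 25)^2 = 49
  (17 - 25)^2 = 64
  (38 - 25)^2 = 169
  (17 - 25)^2 = 64
  (35 - 25)^2 = 100
  (50 - 25)^2 = 625
  (15 - 25)^2 = 100
  (10 - 25)^2 = 225
  (11 - 25)^2 = 196
  (25 - 25)^2 = 0
Step 3: Sum of squared deviations = 1592
Step 4: Sample variance = 1592 / 9 = 176.8889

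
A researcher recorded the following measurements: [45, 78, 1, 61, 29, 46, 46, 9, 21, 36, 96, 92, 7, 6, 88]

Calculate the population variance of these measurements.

1006.8622

Step 1: Compute the mean: (45 + 78 + 1 + 61 + 29 + 46 + 46 + 9 + 21 + 36 + 96 + 92 + 7 + 6 + 88) / 15 = 44.0667
Step 2: Compute squared deviations from the mean:
  (45 - 44.0667)^2 = 0.8711
  (78 - 44.0667)^2 = 1151.4711
  (1 - 44.0667)^2 = 1854.7378
  (61 - 44.0667)^2 = 286.7378
  (29 - 44.0667)^2 = 227.0044
  (46 - 44.0667)^2 = 3.7378
  (46 - 44.0667)^2 = 3.7378
  (9 - 44.0667)^2 = 1229.6711
  (21 - 44.0667)^2 = 532.0711
  (36 - 44.0667)^2 = 65.0711
  (96 - 44.0667)^2 = 2697.0711
  (92 - 44.0667)^2 = 2297.6044
  (7 - 44.0667)^2 = 1373.9378
  (6 - 44.0667)^2 = 1449.0711
  (88 - 44.0667)^2 = 1930.1378
Step 3: Sum of squared deviations = 15102.9333
Step 4: Population variance = 15102.9333 / 15 = 1006.8622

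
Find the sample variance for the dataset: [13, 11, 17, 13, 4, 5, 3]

29.2857

Step 1: Compute the mean: (13 + 11 + 17 + 13 + 4 + 5 + 3) / 7 = 9.4286
Step 2: Compute squared deviations from the mean:
  (13 - 9.4286)^2 = 12.7551
  (11 - 9.4286)^2 = 2.4694
  (17 - 9.4286)^2 = 57.3265
  (13 - 9.4286)^2 = 12.7551
  (4 - 9.4286)^2 = 29.4694
  (5 - 9.4286)^2 = 19.6122
  (3 - 9.4286)^2 = 41.3265
Step 3: Sum of squared deviations = 175.7143
Step 4: Sample variance = 175.7143 / 6 = 29.2857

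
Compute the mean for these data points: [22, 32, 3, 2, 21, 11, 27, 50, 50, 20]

23.8

Step 1: Sum all values: 22 + 32 + 3 + 2 + 21 + 11 + 27 + 50 + 50 + 20 = 238
Step 2: Count the number of values: n = 10
Step 3: Mean = sum / n = 238 / 10 = 23.8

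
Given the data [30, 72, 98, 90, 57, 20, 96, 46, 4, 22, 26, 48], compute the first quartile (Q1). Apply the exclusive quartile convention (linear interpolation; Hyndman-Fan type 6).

23

Step 1: Sort the data: [4, 20, 22, 26, 30, 46, 48, 57, 72, 90, 96, 98]
Step 2: n = 12
Step 3: Using the exclusive quartile method:
  Q1 = 23
  Q2 (median) = 47
  Q3 = 85.5
  IQR = Q3 - Q1 = 85.5 - 23 = 62.5
Step 4: Q1 = 23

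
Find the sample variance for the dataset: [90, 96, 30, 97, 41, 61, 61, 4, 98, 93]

1110.3222

Step 1: Compute the mean: (90 + 96 + 30 + 97 + 41 + 61 + 61 + 4 + 98 + 93) / 10 = 67.1
Step 2: Compute squared deviations from the mean:
  (90 - 67.1)^2 = 524.41
  (96 - 67.1)^2 = 835.21
  (30 - 67.1)^2 = 1376.41
  (97 - 67.1)^2 = 894.01
  (41 - 67.1)^2 = 681.21
  (61 - 67.1)^2 = 37.21
  (61 - 67.1)^2 = 37.21
  (4 - 67.1)^2 = 3981.61
  (98 - 67.1)^2 = 954.81
  (93 - 67.1)^2 = 670.81
Step 3: Sum of squared deviations = 9992.9
Step 4: Sample variance = 9992.9 / 9 = 1110.3222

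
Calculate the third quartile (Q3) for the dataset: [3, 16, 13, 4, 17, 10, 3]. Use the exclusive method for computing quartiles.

16

Step 1: Sort the data: [3, 3, 4, 10, 13, 16, 17]
Step 2: n = 7
Step 3: Using the exclusive quartile method:
  Q1 = 3
  Q2 (median) = 10
  Q3 = 16
  IQR = Q3 - Q1 = 16 - 3 = 13
Step 4: Q3 = 16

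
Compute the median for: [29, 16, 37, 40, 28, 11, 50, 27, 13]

28

Step 1: Sort the data in ascending order: [11, 13, 16, 27, 28, 29, 37, 40, 50]
Step 2: The number of values is n = 9.
Step 3: Since n is odd, the median is the middle value at position 5: 28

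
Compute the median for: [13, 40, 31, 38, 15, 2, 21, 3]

18

Step 1: Sort the data in ascending order: [2, 3, 13, 15, 21, 31, 38, 40]
Step 2: The number of values is n = 8.
Step 3: Since n is even, the median is the average of positions 4 and 5:
  Median = (15 + 21) / 2 = 18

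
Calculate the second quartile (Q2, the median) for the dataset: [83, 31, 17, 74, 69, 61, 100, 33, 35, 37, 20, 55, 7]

37

Step 1: Sort the data: [7, 17, 20, 31, 33, 35, 37, 55, 61, 69, 74, 83, 100]
Step 2: n = 13
Step 3: Q2 is the median. Since n is odd, it is the middle value at position 7: 37
Step 4: Q2 = 37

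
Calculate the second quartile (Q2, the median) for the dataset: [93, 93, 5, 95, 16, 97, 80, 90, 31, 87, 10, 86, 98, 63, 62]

86

Step 1: Sort the data: [5, 10, 16, 31, 62, 63, 80, 86, 87, 90, 93, 93, 95, 97, 98]
Step 2: n = 15
Step 3: Q2 is the median. Since n is odd, it is the middle value at position 8: 86
Step 4: Q2 = 86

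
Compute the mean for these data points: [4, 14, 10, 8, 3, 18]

9.5

Step 1: Sum all values: 4 + 14 + 10 + 8 + 3 + 18 = 57
Step 2: Count the number of values: n = 6
Step 3: Mean = sum / n = 57 / 6 = 9.5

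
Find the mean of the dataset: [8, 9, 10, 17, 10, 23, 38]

16.4286

Step 1: Sum all values: 8 + 9 + 10 + 17 + 10 + 23 + 38 = 115
Step 2: Count the number of values: n = 7
Step 3: Mean = sum / n = 115 / 7 = 16.4286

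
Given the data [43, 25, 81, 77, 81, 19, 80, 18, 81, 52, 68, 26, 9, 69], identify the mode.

81

Step 1: Count the frequency of each value:
  9: appears 1 time(s)
  18: appears 1 time(s)
  19: appears 1 time(s)
  25: appears 1 time(s)
  26: appears 1 time(s)
  43: appears 1 time(s)
  52: appears 1 time(s)
  68: appears 1 time(s)
  69: appears 1 time(s)
  77: appears 1 time(s)
  80: appears 1 time(s)
  81: appears 3 time(s)
Step 2: The value 81 appears most frequently (3 times).
Step 3: Mode = 81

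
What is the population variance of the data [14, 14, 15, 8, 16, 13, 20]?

11.0612

Step 1: Compute the mean: (14 + 14 + 15 + 8 + 16 + 13 + 20) / 7 = 14.2857
Step 2: Compute squared deviations from the mean:
  (14 - 14.2857)^2 = 0.0816
  (14 - 14.2857)^2 = 0.0816
  (15 - 14.2857)^2 = 0.5102
  (8 - 14.2857)^2 = 39.5102
  (16 - 14.2857)^2 = 2.9388
  (13 - 14.2857)^2 = 1.6531
  (20 - 14.2857)^2 = 32.6531
Step 3: Sum of squared deviations = 77.4286
Step 4: Population variance = 77.4286 / 7 = 11.0612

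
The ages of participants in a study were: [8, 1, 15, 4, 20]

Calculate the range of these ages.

19

Step 1: Identify the maximum value: max = 20
Step 2: Identify the minimum value: min = 1
Step 3: Range = max - min = 20 - 1 = 19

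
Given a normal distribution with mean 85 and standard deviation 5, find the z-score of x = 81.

-0.8

Step 1: Recall the z-score formula: z = (x - mu) / sigma
Step 2: Substitute values: z = (81 - 85) / 5
Step 3: z = -4 / 5 = -0.8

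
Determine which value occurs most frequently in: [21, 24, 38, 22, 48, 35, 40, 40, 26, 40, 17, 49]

40

Step 1: Count the frequency of each value:
  17: appears 1 time(s)
  21: appears 1 time(s)
  22: appears 1 time(s)
  24: appears 1 time(s)
  26: appears 1 time(s)
  35: appears 1 time(s)
  38: appears 1 time(s)
  40: appears 3 time(s)
  48: appears 1 time(s)
  49: appears 1 time(s)
Step 2: The value 40 appears most frequently (3 times).
Step 3: Mode = 40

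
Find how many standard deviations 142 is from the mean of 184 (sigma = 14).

-3

Step 1: Recall the z-score formula: z = (x - mu) / sigma
Step 2: Substitute values: z = (142 - 184) / 14
Step 3: z = -42 / 14 = -3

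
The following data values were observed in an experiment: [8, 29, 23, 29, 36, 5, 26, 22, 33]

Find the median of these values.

26

Step 1: Sort the data in ascending order: [5, 8, 22, 23, 26, 29, 29, 33, 36]
Step 2: The number of values is n = 9.
Step 3: Since n is odd, the median is the middle value at position 5: 26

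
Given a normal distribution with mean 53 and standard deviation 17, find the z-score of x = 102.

2.8824

Step 1: Recall the z-score formula: z = (x - mu) / sigma
Step 2: Substitute values: z = (102 - 53) / 17
Step 3: z = 49 / 17 = 2.8824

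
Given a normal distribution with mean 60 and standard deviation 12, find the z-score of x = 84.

2

Step 1: Recall the z-score formula: z = (x - mu) / sigma
Step 2: Substitute values: z = (84 - 60) / 12
Step 3: z = 24 / 12 = 2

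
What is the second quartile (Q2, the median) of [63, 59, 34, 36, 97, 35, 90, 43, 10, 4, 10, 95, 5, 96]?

39.5

Step 1: Sort the data: [4, 5, 10, 10, 34, 35, 36, 43, 59, 63, 90, 95, 96, 97]
Step 2: n = 14
Step 3: Q2 is the median. Since n is even, it is the average of the values at positions 7 and 8:
  Q2 = (36 + 43) / 2 = 39.5
Step 4: Q2 = 39.5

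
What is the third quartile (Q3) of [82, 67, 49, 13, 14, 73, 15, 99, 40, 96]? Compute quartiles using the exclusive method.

85.5

Step 1: Sort the data: [13, 14, 15, 40, 49, 67, 73, 82, 96, 99]
Step 2: n = 10
Step 3: Using the exclusive quartile method:
  Q1 = 14.75
  Q2 (median) = 58
  Q3 = 85.5
  IQR = Q3 - Q1 = 85.5 - 14.75 = 70.75
Step 4: Q3 = 85.5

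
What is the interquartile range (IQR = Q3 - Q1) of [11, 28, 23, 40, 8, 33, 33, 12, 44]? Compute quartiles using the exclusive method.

25

Step 1: Sort the data: [8, 11, 12, 23, 28, 33, 33, 40, 44]
Step 2: n = 9
Step 3: Using the exclusive quartile method:
  Q1 = 11.5
  Q2 (median) = 28
  Q3 = 36.5
  IQR = Q3 - Q1 = 36.5 - 11.5 = 25
Step 4: IQR = 25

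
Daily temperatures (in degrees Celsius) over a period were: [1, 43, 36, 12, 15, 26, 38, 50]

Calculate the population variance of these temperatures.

253.7344

Step 1: Compute the mean: (1 + 43 + 36 + 12 + 15 + 26 + 38 + 50) / 8 = 27.625
Step 2: Compute squared deviations from the mean:
  (1 - 27.625)^2 = 708.8906
  (43 - 27.625)^2 = 236.3906
  (36 - 27.625)^2 = 70.1406
  (12 - 27.625)^2 = 244.1406
  (15 - 27.625)^2 = 159.3906
  (26 - 27.625)^2 = 2.6406
  (38 - 27.625)^2 = 107.6406
  (50 - 27.625)^2 = 500.6406
Step 3: Sum of squared deviations = 2029.875
Step 4: Population variance = 2029.875 / 8 = 253.7344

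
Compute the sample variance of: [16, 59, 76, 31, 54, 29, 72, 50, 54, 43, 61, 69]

340.5152

Step 1: Compute the mean: (16 + 59 + 76 + 31 + 54 + 29 + 72 + 50 + 54 + 43 + 61 + 69) / 12 = 51.1667
Step 2: Compute squared deviations from the mean:
  (16 - 51.1667)^2 = 1236.6944
  (59 - 51.1667)^2 = 61.3611
  (76 - 51.1667)^2 = 616.6944
  (31 - 51.1667)^2 = 406.6944
  (54 - 51.1667)^2 = 8.0278
  (29 - 51.1667)^2 = 491.3611
  (72 - 51.1667)^2 = 434.0278
  (50 - 51.1667)^2 = 1.3611
  (54 - 51.1667)^2 = 8.0278
  (43 - 51.1667)^2 = 66.6944
  (61 - 51.1667)^2 = 96.6944
  (69 - 51.1667)^2 = 318.0278
Step 3: Sum of squared deviations = 3745.6667
Step 4: Sample variance = 3745.6667 / 11 = 340.5152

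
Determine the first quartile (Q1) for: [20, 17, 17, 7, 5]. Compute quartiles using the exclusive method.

6

Step 1: Sort the data: [5, 7, 17, 17, 20]
Step 2: n = 5
Step 3: Using the exclusive quartile method:
  Q1 = 6
  Q2 (median) = 17
  Q3 = 18.5
  IQR = Q3 - Q1 = 18.5 - 6 = 12.5
Step 4: Q1 = 6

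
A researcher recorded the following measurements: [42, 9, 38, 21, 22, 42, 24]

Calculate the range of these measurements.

33

Step 1: Identify the maximum value: max = 42
Step 2: Identify the minimum value: min = 9
Step 3: Range = max - min = 42 - 9 = 33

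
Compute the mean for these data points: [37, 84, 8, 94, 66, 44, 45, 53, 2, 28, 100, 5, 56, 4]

44.7143

Step 1: Sum all values: 37 + 84 + 8 + 94 + 66 + 44 + 45 + 53 + 2 + 28 + 100 + 5 + 56 + 4 = 626
Step 2: Count the number of values: n = 14
Step 3: Mean = sum / n = 626 / 14 = 44.7143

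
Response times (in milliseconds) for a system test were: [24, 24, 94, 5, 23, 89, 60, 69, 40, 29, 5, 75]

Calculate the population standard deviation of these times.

30.1168

Step 1: Compute the mean: 44.75
Step 2: Sum of squared deviations from the mean: 10884.25
Step 3: Population variance = 10884.25 / 12 = 907.0208
Step 4: Standard deviation = sqrt(907.0208) = 30.1168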